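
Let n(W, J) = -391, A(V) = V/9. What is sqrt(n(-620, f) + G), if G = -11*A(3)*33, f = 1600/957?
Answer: 16*I*sqrt(2) ≈ 22.627*I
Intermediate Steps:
f = 1600/957 (f = 1600*(1/957) = 1600/957 ≈ 1.6719)
A(V) = V/9 (A(V) = V*(1/9) = V/9)
G = -121 (G = -11*3/9*33 = -11*1/3*33 = -11/3*33 = -121)
sqrt(n(-620, f) + G) = sqrt(-391 - 121) = sqrt(-512) = 16*I*sqrt(2)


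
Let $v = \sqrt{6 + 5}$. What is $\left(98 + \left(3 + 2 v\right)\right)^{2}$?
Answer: $10245 + 404 \sqrt{11} \approx 11585.0$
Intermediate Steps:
$v = \sqrt{11} \approx 3.3166$
$\left(98 + \left(3 + 2 v\right)\right)^{2} = \left(98 + \left(3 + 2 \sqrt{11}\right)\right)^{2} = \left(101 + 2 \sqrt{11}\right)^{2}$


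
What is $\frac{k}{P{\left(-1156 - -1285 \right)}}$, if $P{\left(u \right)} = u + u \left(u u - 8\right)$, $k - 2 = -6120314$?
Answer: $- \frac{1020052}{357631} \approx -2.8522$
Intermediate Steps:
$k = -6120312$ ($k = 2 - 6120314 = -6120312$)
$P{\left(u \right)} = u + u \left(-8 + u^{2}\right)$ ($P{\left(u \right)} = u + u \left(u^{2} - 8\right) = u + u \left(-8 + u^{2}\right)$)
$\frac{k}{P{\left(-1156 - -1285 \right)}} = - \frac{6120312}{\left(-1156 - -1285\right) \left(-7 + \left(-1156 - -1285\right)^{2}\right)} = - \frac{6120312}{\left(-1156 + 1285\right) \left(-7 + \left(-1156 + 1285\right)^{2}\right)} = - \frac{6120312}{129 \left(-7 + 129^{2}\right)} = - \frac{6120312}{129 \left(-7 + 16641\right)} = - \frac{6120312}{129 \cdot 16634} = - \frac{6120312}{2145786} = \left(-6120312\right) \frac{1}{2145786} = - \frac{1020052}{357631}$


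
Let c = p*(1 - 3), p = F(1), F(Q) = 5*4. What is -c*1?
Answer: 40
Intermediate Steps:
F(Q) = 20
p = 20
c = -40 (c = 20*(1 - 3) = 20*(-2) = -40)
-c*1 = -1*(-40)*1 = 40*1 = 40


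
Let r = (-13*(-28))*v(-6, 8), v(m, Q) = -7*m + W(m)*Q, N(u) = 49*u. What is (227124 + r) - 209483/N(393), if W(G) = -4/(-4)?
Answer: 4723994785/19257 ≈ 2.4531e+5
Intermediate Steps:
W(G) = 1 (W(G) = -4*(-1/4) = 1)
v(m, Q) = Q - 7*m (v(m, Q) = -7*m + 1*Q = -7*m + Q = Q - 7*m)
r = 18200 (r = (-13*(-28))*(8 - 7*(-6)) = 364*(8 + 42) = 364*50 = 18200)
(227124 + r) - 209483/N(393) = (227124 + 18200) - 209483/(49*393) = 245324 - 209483/19257 = 4723994785/19257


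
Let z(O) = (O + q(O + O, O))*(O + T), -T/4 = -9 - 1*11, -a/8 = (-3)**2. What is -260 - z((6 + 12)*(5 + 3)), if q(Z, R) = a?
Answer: -16388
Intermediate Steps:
a = -72 (a = -8*(-3)**2 = -8*9 = -72)
q(Z, R) = -72
T = 80 (T = -4*(-9 - 1*11) = -4*(-9 - 11) = -4*(-20) = 80)
z(O) = (-72 + O)*(80 + O) (z(O) = (O - 72)*(O + 80) = (-72 + O)*(80 + O))
-260 - z((6 + 12)*(5 + 3)) = -260 - (-5760 + ((6 + 12)*(5 + 3))**2 + 8*((6 + 12)*(5 + 3))) = -260 - (-5760 + (18*8)**2 + 8*(18*8)) = -260 - (-5760 + 144**2 + 8*144) = -260 - (-5760 + 20736 + 1152) = -260 - 1*16128 = -260 - 16128 = -16388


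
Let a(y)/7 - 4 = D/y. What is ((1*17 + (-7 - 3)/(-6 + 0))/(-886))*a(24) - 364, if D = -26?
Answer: -1452983/3987 ≈ -364.43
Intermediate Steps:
a(y) = 28 - 182/y (a(y) = 28 + 7*(-26/y) = 28 - 182/y)
((1*17 + (-7 - 3)/(-6 + 0))/(-886))*a(24) - 364 = ((1*17 + (-7 - 3)/(-6 + 0))/(-886))*(28 - 182/24) - 364 = ((17 - 10/(-6))*(-1/886))*(28 - 182*1/24) - 364 = ((17 - 10*(-⅙))*(-1/886))*(28 - 91/12) - 364 = ((17 + 5/3)*(-1/886))*(245/12) - 364 = ((56/3)*(-1/886))*(245/12) - 364 = -28/1329*245/12 - 364 = -1715/3987 - 364 = -1452983/3987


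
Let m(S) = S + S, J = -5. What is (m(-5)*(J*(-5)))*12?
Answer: -3000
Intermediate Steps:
m(S) = 2*S
(m(-5)*(J*(-5)))*12 = ((2*(-5))*(-5*(-5)))*12 = -10*25*12 = -250*12 = -3000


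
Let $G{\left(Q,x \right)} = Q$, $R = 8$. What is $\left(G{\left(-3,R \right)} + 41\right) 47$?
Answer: $1786$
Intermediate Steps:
$\left(G{\left(-3,R \right)} + 41\right) 47 = \left(-3 + 41\right) 47 = 38 \cdot 47 = 1786$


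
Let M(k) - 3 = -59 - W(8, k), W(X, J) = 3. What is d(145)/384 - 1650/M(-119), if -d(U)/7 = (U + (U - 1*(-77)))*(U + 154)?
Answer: -44686129/22656 ≈ -1972.4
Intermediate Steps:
M(k) = -59 (M(k) = 3 + (-59 - 1*3) = 3 + (-59 - 3) = 3 - 62 = -59)
d(U) = -7*(77 + 2*U)*(154 + U) (d(U) = -7*(U + (U - 1*(-77)))*(U + 154) = -7*(U + (U + 77))*(154 + U) = -7*(U + (77 + U))*(154 + U) = -7*(77 + 2*U)*(154 + U))
d(145)/384 - 1650/M(-119) = (-83006 - 2695*145 - 14*145²)/384 - 1650/(-59) = (-83006 - 390775 - 14*21025)*(1/384) - 1650*(-1/59) = (-83006 - 390775 - 294350)*(1/384) + 1650/59 = -768131*1/384 + 1650/59 = -768131/384 + 1650/59 = -44686129/22656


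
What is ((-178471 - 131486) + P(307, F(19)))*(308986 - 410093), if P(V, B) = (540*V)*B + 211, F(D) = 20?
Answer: -303912880378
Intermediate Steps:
P(V, B) = 211 + 540*B*V (P(V, B) = 540*B*V + 211 = 211 + 540*B*V)
((-178471 - 131486) + P(307, F(19)))*(308986 - 410093) = ((-178471 - 131486) + (211 + 540*20*307))*(308986 - 410093) = (-309957 + (211 + 3315600))*(-101107) = (-309957 + 3315811)*(-101107) = 3005854*(-101107) = -303912880378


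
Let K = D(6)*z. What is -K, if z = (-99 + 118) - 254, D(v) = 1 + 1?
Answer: 470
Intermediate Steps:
D(v) = 2
z = -235 (z = 19 - 254 = -235)
K = -470 (K = 2*(-235) = -470)
-K = -1*(-470) = 470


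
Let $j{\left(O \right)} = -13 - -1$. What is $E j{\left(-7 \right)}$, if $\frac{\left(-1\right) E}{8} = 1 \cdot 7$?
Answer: $672$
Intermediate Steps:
$j{\left(O \right)} = -12$ ($j{\left(O \right)} = -13 + 1 = -12$)
$E = -56$ ($E = - 8 \cdot 1 \cdot 7 = \left(-8\right) 7 = -56$)
$E j{\left(-7 \right)} = \left(-56\right) \left(-12\right) = 672$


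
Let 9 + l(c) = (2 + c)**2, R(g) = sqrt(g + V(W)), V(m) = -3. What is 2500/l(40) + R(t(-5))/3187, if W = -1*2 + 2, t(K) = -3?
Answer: 500/351 + I*sqrt(6)/3187 ≈ 1.4245 + 0.00076859*I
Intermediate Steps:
W = 0 (W = -2 + 2 = 0)
R(g) = sqrt(-3 + g) (R(g) = sqrt(g - 3) = sqrt(-3 + g))
l(c) = -9 + (2 + c)**2
2500/l(40) + R(t(-5))/3187 = 2500/(-9 + (2 + 40)**2) + sqrt(-3 - 3)/3187 = 2500/(-9 + 42**2) + sqrt(-6)*(1/3187) = 2500/(-9 + 1764) + (I*sqrt(6))*(1/3187) = 2500/1755 + I*sqrt(6)/3187 = 2500*(1/1755) + I*sqrt(6)/3187 = 500/351 + I*sqrt(6)/3187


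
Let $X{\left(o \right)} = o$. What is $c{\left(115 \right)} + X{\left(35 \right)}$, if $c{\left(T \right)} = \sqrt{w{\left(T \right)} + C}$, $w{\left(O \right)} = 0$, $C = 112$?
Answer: $35 + 4 \sqrt{7} \approx 45.583$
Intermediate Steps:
$c{\left(T \right)} = 4 \sqrt{7}$ ($c{\left(T \right)} = \sqrt{0 + 112} = \sqrt{112} = 4 \sqrt{7}$)
$c{\left(115 \right)} + X{\left(35 \right)} = 4 \sqrt{7} + 35 = 35 + 4 \sqrt{7}$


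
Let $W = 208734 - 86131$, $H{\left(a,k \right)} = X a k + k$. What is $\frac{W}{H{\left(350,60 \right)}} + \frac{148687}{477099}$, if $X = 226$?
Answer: $\frac{12129701459}{35941912380} \approx 0.33748$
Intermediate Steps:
$H{\left(a,k \right)} = k + 226 a k$ ($H{\left(a,k \right)} = 226 a k + k = k + 226 a k$)
$W = 122603$ ($W = 208734 - 86131 = 122603$)
$\frac{W}{H{\left(350,60 \right)}} + \frac{148687}{477099} = \frac{122603}{60 \left(1 + 226 \cdot 350\right)} + \frac{148687}{477099} = \frac{122603}{60 \left(1 + 79100\right)} + 148687 \cdot \frac{1}{477099} = \frac{122603}{60 \cdot 79101} + \frac{21241}{68157} = \frac{122603}{4746060} + \frac{21241}{68157} = \frac{12129701459}{35941912380}$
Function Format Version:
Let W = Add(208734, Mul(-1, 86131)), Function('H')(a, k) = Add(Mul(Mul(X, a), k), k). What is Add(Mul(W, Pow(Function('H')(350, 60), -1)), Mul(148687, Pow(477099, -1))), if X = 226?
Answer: Rational(12129701459, 35941912380) ≈ 0.33748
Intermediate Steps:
Function('H')(a, k) = Add(k, Mul(226, a, k)) (Function('H')(a, k) = Add(Mul(Mul(226, a), k), k) = Add(Mul(226, a, k), k) = Add(k, Mul(226, a, k)))
W = 122603 (W = Add(208734, -86131) = 122603)
Add(Mul(W, Pow(Function('H')(350, 60), -1)), Mul(148687, Pow(477099, -1))) = Add(Mul(122603, Pow(Mul(60, Add(1, Mul(226, 350))), -1)), Mul(148687, Pow(477099, -1))) = Add(Mul(122603, Pow(Mul(60, Add(1, 79100)), -1)), Mul(148687, Rational(1, 477099))) = Add(Mul(122603, Pow(Mul(60, 79101), -1)), Rational(21241, 68157)) = Add(Mul(122603, Pow(4746060, -1)), Rational(21241, 68157)) = Add(Mul(122603, Rational(1, 4746060)), Rational(21241, 68157)) = Add(Rational(122603, 4746060), Rational(21241, 68157)) = Rational(12129701459, 35941912380)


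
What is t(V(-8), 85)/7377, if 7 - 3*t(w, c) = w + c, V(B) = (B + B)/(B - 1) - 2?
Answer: -700/199179 ≈ -0.0035144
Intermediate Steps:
V(B) = -2 + 2*B/(-1 + B) (V(B) = (2*B)/(-1 + B) - 2 = 2*B/(-1 + B) - 2 = -2 + 2*B/(-1 + B))
t(w, c) = 7/3 - c/3 - w/3 (t(w, c) = 7/3 - (w + c)/3 = 7/3 - (c + w)/3 = 7/3 + (-c/3 - w/3) = 7/3 - c/3 - w/3)
t(V(-8), 85)/7377 = (7/3 - ⅓*85 - 2/(3*(-1 - 8)))/7377 = (7/3 - 85/3 - 2/(3*(-9)))*(1/7377) = (7/3 - 85/3 - 2*(-1)/(3*9))*(1/7377) = (7/3 - 85/3 - ⅓*(-2/9))*(1/7377) = (7/3 - 85/3 + 2/27)*(1/7377) = -700/27*1/7377 = -700/199179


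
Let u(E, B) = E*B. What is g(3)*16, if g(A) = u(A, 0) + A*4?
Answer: 192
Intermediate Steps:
u(E, B) = B*E
g(A) = 4*A (g(A) = 0*A + A*4 = 0 + 4*A = 4*A)
g(3)*16 = (4*3)*16 = 12*16 = 192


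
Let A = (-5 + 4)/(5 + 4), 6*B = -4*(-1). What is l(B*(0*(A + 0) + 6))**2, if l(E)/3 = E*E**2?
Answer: 36864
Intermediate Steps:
B = 2/3 (B = (-4*(-1))/6 = (1/6)*4 = 2/3 ≈ 0.66667)
A = -1/9 ≈ -0.11111
l(E) = 3*E**3 (l(E) = 3*(E*E**2) = 3*E**3)
l(B*(0*(A + 0) + 6))**2 = (3*(2*(0*(-1/9 + 0) + 6)/3)**3)**2 = (3*(2*(0*(-1/9) + 6)/3)**3)**2 = (3*(2*(0 + 6)/3)**3)**2 = (3*((2/3)*6)**3)**2 = (3*4**3)**2 = (3*64)**2 = 192**2 = 36864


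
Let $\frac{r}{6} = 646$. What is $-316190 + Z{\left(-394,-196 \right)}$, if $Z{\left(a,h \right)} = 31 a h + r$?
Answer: $2081630$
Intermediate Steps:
$r = 3876$ ($r = 6 \cdot 646 = 3876$)
$Z{\left(a,h \right)} = 3876 + 31 a h$ ($Z{\left(a,h \right)} = 31 a h + 3876 = 3876 + 31 a h$)
$-316190 + Z{\left(-394,-196 \right)} = -316190 + \left(3876 + 31 \left(-394\right) \left(-196\right)\right) = -316190 + \left(3876 + 2393944\right) = -316190 + 2397820 = 2081630$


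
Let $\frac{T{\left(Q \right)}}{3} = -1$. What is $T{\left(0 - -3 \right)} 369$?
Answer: $-1107$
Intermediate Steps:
$T{\left(Q \right)} = -3$ ($T{\left(Q \right)} = 3 \left(-1\right) = -3$)
$T{\left(0 - -3 \right)} 369 = \left(-3\right) 369 = -1107$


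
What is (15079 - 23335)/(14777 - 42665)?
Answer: 172/581 ≈ 0.29604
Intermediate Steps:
(15079 - 23335)/(14777 - 42665) = -8256/(-27888) = -8256*(-1/27888) = 172/581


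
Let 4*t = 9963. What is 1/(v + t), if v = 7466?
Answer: 4/39827 ≈ 0.00010043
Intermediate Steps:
t = 9963/4 (t = (1/4)*9963 = 9963/4 ≈ 2490.8)
1/(v + t) = 1/(7466 + 9963/4) = 1/(39827/4) = 4/39827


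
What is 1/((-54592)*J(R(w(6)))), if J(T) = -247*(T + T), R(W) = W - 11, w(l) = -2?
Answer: -1/350589824 ≈ -2.8523e-9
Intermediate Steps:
R(W) = -11 + W
J(T) = -494*T
1/((-54592)*J(R(w(6)))) = 1/((-54592)*((-494*(-11 - 2)))) = -1/(54592*((-494*(-13)))) = -1/54592/6422 = -1/54592*1/6422 = -1/350589824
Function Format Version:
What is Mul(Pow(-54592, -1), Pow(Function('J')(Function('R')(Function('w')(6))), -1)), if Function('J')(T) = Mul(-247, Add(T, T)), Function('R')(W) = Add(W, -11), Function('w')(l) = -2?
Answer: Rational(-1, 350589824) ≈ -2.8523e-9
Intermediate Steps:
Function('R')(W) = Add(-11, W)
Function('J')(T) = Mul(-494, T) (Function('J')(T) = Mul(-247, Mul(2, T)) = Mul(-494, T))
Mul(Pow(-54592, -1), Pow(Function('J')(Function('R')(Function('w')(6))), -1)) = Mul(Pow(-54592, -1), Pow(Mul(-494, Add(-11, -2)), -1)) = Mul(Rational(-1, 54592), Pow(Mul(-494, -13), -1)) = Mul(Rational(-1, 54592), Pow(6422, -1)) = Mul(Rational(-1, 54592), Rational(1, 6422)) = Rational(-1, 350589824)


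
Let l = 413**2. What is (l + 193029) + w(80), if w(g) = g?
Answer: 363678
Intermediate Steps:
l = 170569
(l + 193029) + w(80) = (170569 + 193029) + 80 = 363598 + 80 = 363678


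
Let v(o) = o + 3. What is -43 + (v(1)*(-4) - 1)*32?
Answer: -587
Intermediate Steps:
v(o) = 3 + o
-43 + (v(1)*(-4) - 1)*32 = -43 + ((3 + 1)*(-4) - 1)*32 = -43 + (4*(-4) - 1)*32 = -43 + (-16 - 1)*32 = -43 - 17*32 = -43 - 544 = -587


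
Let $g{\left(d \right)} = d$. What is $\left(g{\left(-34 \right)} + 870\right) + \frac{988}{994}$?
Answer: $\frac{415986}{497} \approx 836.99$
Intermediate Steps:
$\left(g{\left(-34 \right)} + 870\right) + \frac{988}{994} = \left(-34 + 870\right) + \frac{988}{994} = 836 + 988 \cdot \frac{1}{994} = 836 + \frac{494}{497} = \frac{415986}{497}$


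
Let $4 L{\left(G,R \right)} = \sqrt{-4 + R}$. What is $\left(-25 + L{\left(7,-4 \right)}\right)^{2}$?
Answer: $\frac{\left(50 - i \sqrt{2}\right)^{2}}{4} \approx 624.5 - 35.355 i$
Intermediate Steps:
$L{\left(G,R \right)} = \frac{\sqrt{-4 + R}}{4}$
$\left(-25 + L{\left(7,-4 \right)}\right)^{2} = \left(-25 + \frac{\sqrt{-4 - 4}}{4}\right)^{2} = \left(-25 + \frac{\sqrt{-8}}{4}\right)^{2} = \left(-25 + \frac{2 i \sqrt{2}}{4}\right)^{2} = \left(-25 + \frac{i \sqrt{2}}{2}\right)^{2}$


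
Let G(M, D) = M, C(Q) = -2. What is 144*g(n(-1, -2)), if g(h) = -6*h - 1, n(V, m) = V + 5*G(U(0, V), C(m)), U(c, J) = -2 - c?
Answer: 9360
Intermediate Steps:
n(V, m) = -10 + V (n(V, m) = V + 5*(-2 - 1*0) = V + 5*(-2 + 0) = V + 5*(-2) = V - 10 = -10 + V)
g(h) = -1 - 6*h
144*g(n(-1, -2)) = 144*(-1 - 6*(-10 - 1)) = 144*(-1 - 6*(-11)) = 144*(-1 + 66) = 144*65 = 9360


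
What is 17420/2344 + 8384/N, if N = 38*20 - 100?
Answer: 1946831/96690 ≈ 20.135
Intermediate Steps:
N = 660 (N = 760 - 100 = 660)
17420/2344 + 8384/N = 17420/2344 + 8384/660 = 17420*(1/2344) + 8384*(1/660) = 4355/586 + 2096/165 = 1946831/96690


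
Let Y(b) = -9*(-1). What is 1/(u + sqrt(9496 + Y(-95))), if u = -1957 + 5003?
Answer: 3046/9268611 - sqrt(9505)/9268611 ≈ 0.00031812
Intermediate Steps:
Y(b) = 9
u = 3046
1/(u + sqrt(9496 + Y(-95))) = 1/(3046 + sqrt(9496 + 9)) = 1/(3046 + sqrt(9505))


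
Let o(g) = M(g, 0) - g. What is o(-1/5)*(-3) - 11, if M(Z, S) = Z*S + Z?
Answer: -11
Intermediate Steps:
M(Z, S) = Z + S*Z (M(Z, S) = S*Z + Z = Z + S*Z)
o(g) = 0 (o(g) = g*(1 + 0) - g = g*1 - g = g - g = 0)
o(-1/5)*(-3) - 11 = 0*(-3) - 11 = 0 - 11 = -11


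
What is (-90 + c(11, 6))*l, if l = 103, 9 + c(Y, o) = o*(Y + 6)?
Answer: 309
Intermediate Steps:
c(Y, o) = -9 + o*(6 + Y) (c(Y, o) = -9 + o*(Y + 6) = -9 + o*(6 + Y))
(-90 + c(11, 6))*l = (-90 + (-9 + 6*6 + 11*6))*103 = (-90 + (-9 + 36 + 66))*103 = (-90 + 93)*103 = 3*103 = 309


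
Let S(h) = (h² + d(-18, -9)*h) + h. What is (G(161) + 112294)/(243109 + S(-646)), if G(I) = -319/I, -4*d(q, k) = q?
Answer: 18079015/105756392 ≈ 0.17095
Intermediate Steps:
d(q, k) = -q/4
S(h) = h² + 11*h/2 (S(h) = (h² + (-¼*(-18))*h) + h = (h² + 9*h/2) + h = h² + 11*h/2)
(G(161) + 112294)/(243109 + S(-646)) = (-319/161 + 112294)/(243109 + (½)*(-646)*(11 + 2*(-646))) = (-319*1/161 + 112294)/(243109 + (½)*(-646)*(11 - 1292)) = (-319/161 + 112294)/(243109 + (½)*(-646)*(-1281)) = 18079015/(161*(243109 + 413763)) = (18079015/161)/656872 = (18079015/161)*(1/656872) = 18079015/105756392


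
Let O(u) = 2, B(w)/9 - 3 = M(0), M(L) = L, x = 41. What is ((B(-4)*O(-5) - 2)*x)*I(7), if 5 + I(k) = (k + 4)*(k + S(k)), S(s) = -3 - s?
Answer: -81016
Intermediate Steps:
B(w) = 27 (B(w) = 27 + 9*0 = 27 + 0 = 27)
I(k) = -17 - 3*k (I(k) = -5 + (k + 4)*(k + (-3 - k)) = -5 + (4 + k)*(-3) = -5 + (-12 - 3*k) = -17 - 3*k)
((B(-4)*O(-5) - 2)*x)*I(7) = ((27*2 - 2)*41)*(-17 - 3*7) = ((54 - 2)*41)*(-17 - 21) = (52*41)*(-38) = 2132*(-38) = -81016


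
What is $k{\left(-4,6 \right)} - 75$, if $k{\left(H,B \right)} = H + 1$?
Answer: $-78$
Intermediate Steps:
$k{\left(H,B \right)} = 1 + H$
$k{\left(-4,6 \right)} - 75 = \left(1 - 4\right) - 75 = -3 - 75 = -78$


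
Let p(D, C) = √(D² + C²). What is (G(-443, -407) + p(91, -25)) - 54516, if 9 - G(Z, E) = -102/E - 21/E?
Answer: -22184472/407 + √8906 ≈ -54413.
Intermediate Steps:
G(Z, E) = 9 + 123/E (G(Z, E) = 9 - (-102/E - 21/E) = 9 - (-123)/E = 9 + 123/E)
p(D, C) = √(C² + D²)
(G(-443, -407) + p(91, -25)) - 54516 = ((9 + 123/(-407)) + √((-25)² + 91²)) - 54516 = ((9 + 123*(-1/407)) + √(625 + 8281)) - 54516 = ((9 - 123/407) + √8906) - 54516 = (3540/407 + √8906) - 54516 = -22184472/407 + √8906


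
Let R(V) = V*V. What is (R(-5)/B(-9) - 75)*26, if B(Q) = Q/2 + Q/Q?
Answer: -14950/7 ≈ -2135.7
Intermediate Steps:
R(V) = V²
B(Q) = 1 + Q/2 (B(Q) = Q*(½) + 1 = Q/2 + 1 = 1 + Q/2)
(R(-5)/B(-9) - 75)*26 = ((-5)²/(1 + (½)*(-9)) - 75)*26 = (25/(1 - 9/2) - 75)*26 = (25/(-7/2) - 75)*26 = (25*(-2/7) - 75)*26 = (-50/7 - 75)*26 = -575/7*26 = -14950/7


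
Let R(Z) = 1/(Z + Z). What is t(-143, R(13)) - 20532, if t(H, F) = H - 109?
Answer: -20784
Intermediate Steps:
R(Z) = 1/(2*Z)
t(H, F) = -109 + H
t(-143, R(13)) - 20532 = (-109 - 143) - 20532 = -252 - 20532 = -20784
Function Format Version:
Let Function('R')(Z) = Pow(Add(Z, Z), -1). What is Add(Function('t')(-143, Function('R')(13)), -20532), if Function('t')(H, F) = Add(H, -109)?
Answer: -20784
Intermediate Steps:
Function('R')(Z) = Mul(Rational(1, 2), Pow(Z, -1)) (Function('R')(Z) = Pow(Mul(2, Z), -1) = Mul(Rational(1, 2), Pow(Z, -1)))
Function('t')(H, F) = Add(-109, H)
Add(Function('t')(-143, Function('R')(13)), -20532) = Add(Add(-109, -143), -20532) = Add(-252, -20532) = -20784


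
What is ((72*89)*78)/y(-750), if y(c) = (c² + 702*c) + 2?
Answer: 249912/18001 ≈ 13.883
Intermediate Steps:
y(c) = 2 + c² + 702*c
((72*89)*78)/y(-750) = ((72*89)*78)/(2 + (-750)² + 702*(-750)) = (6408*78)/(2 + 562500 - 526500) = 499824/36002 = 499824*(1/36002) = 249912/18001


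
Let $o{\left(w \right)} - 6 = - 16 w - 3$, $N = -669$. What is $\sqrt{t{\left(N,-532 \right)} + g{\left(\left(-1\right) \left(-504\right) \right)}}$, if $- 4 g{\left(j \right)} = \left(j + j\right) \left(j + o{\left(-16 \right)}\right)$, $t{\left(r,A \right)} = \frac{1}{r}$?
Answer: $\frac{i \sqrt{86055239505}}{669} \approx 438.49 i$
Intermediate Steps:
$o{\left(w \right)} = 3 - 16 w$ ($o{\left(w \right)} = 6 - \left(3 + 16 w\right) = 3 - 16 w$)
$g{\left(j \right)} = - \frac{j \left(259 + j\right)}{2}$ ($g{\left(j \right)} = - \frac{\left(j + j\right) \left(j + \left(3 - -256\right)\right)}{4} = - \frac{2 j \left(j + \left(3 + 256\right)\right)}{4} = - \frac{2 j \left(j + 259\right)}{4} = - \frac{2 j \left(259 + j\right)}{4} = - \frac{j \left(259 + j\right)}{2}$)
$\sqrt{t{\left(N,-532 \right)} + g{\left(\left(-1\right) \left(-504\right) \right)}} = \sqrt{\frac{1}{-669} - \frac{\left(-1\right) \left(-504\right) \left(259 - -504\right)}{2}} = \sqrt{- \frac{1}{669} - 252 \left(259 + 504\right)} = \sqrt{- \frac{1}{669} - 252 \cdot 763} = \sqrt{- \frac{1}{669} - 192276} = \sqrt{- \frac{128632645}{669}} = \frac{i \sqrt{86055239505}}{669}$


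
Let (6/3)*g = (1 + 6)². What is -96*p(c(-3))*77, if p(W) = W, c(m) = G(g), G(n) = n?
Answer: -181104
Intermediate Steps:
g = 49/2 (g = (1 + 6)²/2 = (½)*7² = (½)*49 = 49/2 ≈ 24.500)
c(m) = 49/2
-96*p(c(-3))*77 = -96*49/2*77 = -2352*77 = -181104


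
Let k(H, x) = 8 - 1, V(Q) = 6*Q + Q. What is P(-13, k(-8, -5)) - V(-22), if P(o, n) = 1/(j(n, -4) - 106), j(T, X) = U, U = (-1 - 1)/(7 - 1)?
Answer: 49123/319 ≈ 153.99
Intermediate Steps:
V(Q) = 7*Q
U = -⅓ (U = -2/6 = -2*⅙ = -⅓ ≈ -0.33333)
j(T, X) = -⅓
k(H, x) = 7
P(o, n) = -3/319 (P(o, n) = 1/(-⅓ - 106) = 1/(-319/3) = -3/319)
P(-13, k(-8, -5)) - V(-22) = -3/319 - 7*(-22) = -3/319 - 1*(-154) = -3/319 + 154 = 49123/319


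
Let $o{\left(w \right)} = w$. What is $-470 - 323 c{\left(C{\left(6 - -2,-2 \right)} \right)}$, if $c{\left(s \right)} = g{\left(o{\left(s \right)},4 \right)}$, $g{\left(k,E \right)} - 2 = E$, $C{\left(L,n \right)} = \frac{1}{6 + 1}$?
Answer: $-2408$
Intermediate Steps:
$C{\left(L,n \right)} = \frac{1}{7}$
$g{\left(k,E \right)} = 2 + E$
$c{\left(s \right)} = 6$ ($c{\left(s \right)} = 2 + 4 = 6$)
$-470 - 323 c{\left(C{\left(6 - -2,-2 \right)} \right)} = -470 - 1938 = -2408$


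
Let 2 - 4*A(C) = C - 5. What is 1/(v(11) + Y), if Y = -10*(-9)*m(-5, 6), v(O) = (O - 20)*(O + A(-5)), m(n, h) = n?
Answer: -1/576 ≈ -0.0017361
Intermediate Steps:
A(C) = 7/4 - C/4 (A(C) = ½ - (C - 5)/4 = ½ - (-5 + C)/4 = ½ + (5/4 - C/4) = 7/4 - C/4)
v(O) = (-20 + O)*(3 + O) (v(O) = (O - 20)*(O + (7/4 - ¼*(-5))) = (-20 + O)*(O + (7/4 + 5/4)) = (-20 + O)*(O + 3) = (-20 + O)*(3 + O))
Y = -450 (Y = -10*(-9)*(-5) = -(-90)*(-5) = -1*450 = -450)
1/(v(11) + Y) = 1/((-60 + 11² - 17*11) - 450) = 1/((-60 + 121 - 187) - 450) = 1/(-126 - 450) = 1/(-576) = -1/576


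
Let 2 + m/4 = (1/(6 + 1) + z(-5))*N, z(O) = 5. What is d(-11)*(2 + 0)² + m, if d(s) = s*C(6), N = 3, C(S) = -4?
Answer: 1608/7 ≈ 229.71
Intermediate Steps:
d(s) = -4*s (d(s) = s*(-4) = -4*s)
m = 376/7 (m = -8 + 4*((1/(6 + 1) + 5)*3) = -8 + 4*((1/7 + 5)*3) = -8 + 4*((⅐ + 5)*3) = -8 + 4*((36/7)*3) = -8 + 4*(108/7) = -8 + 432/7 = 376/7 ≈ 53.714)
d(-11)*(2 + 0)² + m = (-4*(-11))*(2 + 0)² + 376/7 = 44*2² + 376/7 = 44*4 + 376/7 = 176 + 376/7 = 1608/7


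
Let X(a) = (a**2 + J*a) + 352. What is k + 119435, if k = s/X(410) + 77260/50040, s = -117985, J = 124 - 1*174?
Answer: 3158016816739/26441136 ≈ 1.1944e+5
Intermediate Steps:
J = -50 (J = 124 - 174 = -50)
X(a) = 352 + a**2 - 50*a (X(a) = (a**2 - 50*a) + 352 = 352 + a**2 - 50*a)
k = 19738579/26441136 (k = -117985/(352 + 410**2 - 50*410) + 77260/50040 = -117985/(352 + 168100 - 20500) + 77260*(1/50040) = -117985/147952 + 3863/2502 = -117985*1/147952 + 3863/2502 = -16855/21136 + 3863/2502 = 19738579/26441136 ≈ 0.74651)
k + 119435 = 19738579/26441136 + 119435 = 3158016816739/26441136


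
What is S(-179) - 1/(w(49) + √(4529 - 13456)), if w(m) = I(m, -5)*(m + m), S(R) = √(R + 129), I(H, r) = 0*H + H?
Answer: (I + 24010*√2 + 5*I*√17854)/(√8927 - 4802*I) ≈ -0.00020817 + 7.0711*I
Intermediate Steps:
I(H, r) = H (I(H, r) = 0 + H = H)
S(R) = √(129 + R)
w(m) = 2*m² (w(m) = m*(m + m) = m*(2*m) = 2*m²)
S(-179) - 1/(w(49) + √(4529 - 13456)) = √(129 - 179) - 1/(2*49² + √(4529 - 13456)) = √(-50) - 1/(2*2401 + √(-8927)) = 5*I*√2 - 1/(4802 + I*√8927) = -1/(4802 + I*√8927) + 5*I*√2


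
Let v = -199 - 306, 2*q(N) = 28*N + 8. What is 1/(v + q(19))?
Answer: -1/235 ≈ -0.0042553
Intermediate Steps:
q(N) = 4 + 14*N (q(N) = (28*N + 8)/2 = (8 + 28*N)/2 = 4 + 14*N)
v = -505
1/(v + q(19)) = 1/(-505 + (4 + 14*19)) = 1/(-505 + (4 + 266)) = 1/(-505 + 270) = 1/(-235) = -1/235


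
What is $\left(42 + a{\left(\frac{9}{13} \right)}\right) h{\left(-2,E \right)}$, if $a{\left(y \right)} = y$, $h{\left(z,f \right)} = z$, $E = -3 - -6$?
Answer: $- \frac{1110}{13} \approx -85.385$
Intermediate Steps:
$E = 3$ ($E = -3 + 6 = 3$)
$\left(42 + a{\left(\frac{9}{13} \right)}\right) h{\left(-2,E \right)} = \left(42 + \frac{9}{13}\right) \left(-2\right) = \frac{555}{13} \left(-2\right) = - \frac{1110}{13}$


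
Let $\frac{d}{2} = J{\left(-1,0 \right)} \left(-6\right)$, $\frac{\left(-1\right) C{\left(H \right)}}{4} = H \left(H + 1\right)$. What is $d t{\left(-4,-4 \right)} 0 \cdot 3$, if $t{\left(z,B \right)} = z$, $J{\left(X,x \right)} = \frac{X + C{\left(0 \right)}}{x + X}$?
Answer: $0$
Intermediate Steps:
$C{\left(H \right)} = - 4 H \left(1 + H\right)$ ($C{\left(H \right)} = - 4 H \left(H + 1\right) = - 4 H \left(1 + H\right)$)
$J{\left(X,x \right)} = \frac{X}{X + x}$ ($J{\left(X,x \right)} = \frac{X - 0 \left(1 + 0\right)}{x + X} = \frac{X - 0 \cdot 1}{X + x} = \frac{X + 0}{X + x} = \frac{X}{X + x}$)
$d = -12$ ($d = 2 - \frac{1}{-1 + 0} \left(-6\right) = 2 - \frac{1}{-1} \left(-6\right) = 2 \left(-1\right) \left(-1\right) \left(-6\right) = 2 \cdot 1 \left(-6\right) = 2 \left(-6\right) = -12$)
$d t{\left(-4,-4 \right)} 0 \cdot 3 = - 12 \left(-4\right) 0 \cdot 3 = - 12 \cdot 0 \cdot 3 = \left(-12\right) 0 = 0$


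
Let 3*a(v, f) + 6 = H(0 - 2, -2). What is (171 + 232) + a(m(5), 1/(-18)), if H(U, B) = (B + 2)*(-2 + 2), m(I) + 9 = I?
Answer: 401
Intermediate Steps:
m(I) = -9 + I
H(U, B) = 0 (H(U, B) = (2 + B)*0 = 0)
a(v, f) = -2 (a(v, f) = -2 + (⅓)*0 = -2 + 0 = -2)
(171 + 232) + a(m(5), 1/(-18)) = (171 + 232) - 2 = 403 - 2 = 401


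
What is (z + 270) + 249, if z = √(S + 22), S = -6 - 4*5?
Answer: 519 + 2*I ≈ 519.0 + 2.0*I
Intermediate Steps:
S = -26 (S = -6 - 20 = -26)
z = 2*I (z = √(-26 + 22) = √(-4) = 2*I ≈ 2.0*I)
(z + 270) + 249 = (2*I + 270) + 249 = (270 + 2*I) + 249 = 519 + 2*I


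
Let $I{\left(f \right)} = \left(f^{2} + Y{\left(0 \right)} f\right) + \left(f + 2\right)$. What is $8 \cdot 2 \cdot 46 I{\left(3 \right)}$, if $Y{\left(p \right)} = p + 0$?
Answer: $10304$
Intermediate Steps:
$Y{\left(p \right)} = p$
$I{\left(f \right)} = 2 + f + f^{2}$ ($I{\left(f \right)} = \left(f^{2} + 0 f\right) + \left(f + 2\right) = \left(f^{2} + 0\right) + \left(2 + f\right) = f^{2} + \left(2 + f\right) = 2 + f + f^{2}$)
$8 \cdot 2 \cdot 46 I{\left(3 \right)} = 8 \cdot 2 \cdot 46 \left(2 + 3 + 3^{2}\right) = 16 \cdot 46 \left(2 + 3 + 9\right) = 736 \cdot 14 = 10304$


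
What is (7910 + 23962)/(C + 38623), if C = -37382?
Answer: 31872/1241 ≈ 25.683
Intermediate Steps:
(7910 + 23962)/(C + 38623) = (7910 + 23962)/(-37382 + 38623) = 31872/1241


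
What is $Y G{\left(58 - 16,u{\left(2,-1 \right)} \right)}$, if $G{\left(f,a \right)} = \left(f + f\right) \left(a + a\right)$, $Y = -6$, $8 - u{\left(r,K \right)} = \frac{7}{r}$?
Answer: $-4536$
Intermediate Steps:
$u{\left(r,K \right)} = 8 - \frac{7}{r}$
$G{\left(f,a \right)} = 4 a f$ ($G{\left(f,a \right)} = 2 f 2 a = 4 a f$)
$Y G{\left(58 - 16,u{\left(2,-1 \right)} \right)} = - 6 \cdot 4 \left(8 - \frac{7}{2}\right) \left(58 - 16\right) = - 6 \cdot 4 \left(8 - \frac{7}{2}\right) 42 = - 6 \cdot 4 \cdot \frac{9}{2} \cdot 42 = \left(-6\right) 756 = -4536$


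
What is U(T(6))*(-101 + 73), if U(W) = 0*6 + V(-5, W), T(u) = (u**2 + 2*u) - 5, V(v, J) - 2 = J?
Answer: -1260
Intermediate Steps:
V(v, J) = 2 + J
T(u) = -5 + u**2 + 2*u
U(W) = 2 + W (U(W) = 0*6 + (2 + W) = 0 + (2 + W) = 2 + W)
U(T(6))*(-101 + 73) = (2 + (-5 + 6**2 + 2*6))*(-101 + 73) = (2 + (-5 + 36 + 12))*(-28) = (2 + 43)*(-28) = 45*(-28) = -1260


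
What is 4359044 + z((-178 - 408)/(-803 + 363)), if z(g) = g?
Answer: 958989973/220 ≈ 4.3590e+6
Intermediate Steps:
4359044 + z((-178 - 408)/(-803 + 363)) = 4359044 + (-178 - 408)/(-803 + 363) = 4359044 - 586/(-440) = 4359044 - 586*(-1/440) = 4359044 + 293/220 = 958989973/220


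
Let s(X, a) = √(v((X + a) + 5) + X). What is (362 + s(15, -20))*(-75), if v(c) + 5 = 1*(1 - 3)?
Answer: -27150 - 150*√2 ≈ -27362.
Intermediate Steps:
v(c) = -7 (v(c) = -5 + 1*(1 - 3) = -5 + 1*(-2) = -5 - 2 = -7)
s(X, a) = √(-7 + X)
(362 + s(15, -20))*(-75) = (362 + √(-7 + 15))*(-75) = (362 + √8)*(-75) = (362 + 2*√2)*(-75) = -27150 - 150*√2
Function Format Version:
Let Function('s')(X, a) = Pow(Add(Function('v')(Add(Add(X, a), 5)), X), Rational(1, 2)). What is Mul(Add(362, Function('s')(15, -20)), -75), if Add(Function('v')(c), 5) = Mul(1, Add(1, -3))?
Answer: Add(-27150, Mul(-150, Pow(2, Rational(1, 2)))) ≈ -27362.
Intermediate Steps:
Function('v')(c) = -7 (Function('v')(c) = Add(-5, Mul(1, Add(1, -3))) = Add(-5, Mul(1, -2)) = Add(-5, -2) = -7)
Function('s')(X, a) = Pow(Add(-7, X), Rational(1, 2))
Mul(Add(362, Function('s')(15, -20)), -75) = Mul(Add(362, Pow(Add(-7, 15), Rational(1, 2))), -75) = Mul(Add(362, Pow(8, Rational(1, 2))), -75) = Mul(Add(362, Mul(2, Pow(2, Rational(1, 2)))), -75) = Add(-27150, Mul(-150, Pow(2, Rational(1, 2))))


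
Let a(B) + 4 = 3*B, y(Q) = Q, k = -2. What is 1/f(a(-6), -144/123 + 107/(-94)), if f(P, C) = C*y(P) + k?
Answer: 1927/94035 ≈ 0.020492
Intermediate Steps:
a(B) = -4 + 3*B
f(P, C) = -2 + C*P (f(P, C) = C*P - 2 = -2 + C*P)
1/f(a(-6), -144/123 + 107/(-94)) = 1/(-2 + (-144/123 + 107/(-94))*(-4 + 3*(-6))) = 1/(-2 + (-144*1/123 + 107*(-1/94))*(-4 - 18)) = 1/(-2 + (-48/41 - 107/94)*(-22)) = 1/(-2 - 8899/3854*(-22)) = 1/(-2 + 97889/1927) = 1/(94035/1927) = 1927/94035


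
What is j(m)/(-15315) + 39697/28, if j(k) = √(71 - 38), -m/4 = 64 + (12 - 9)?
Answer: 5671/4 - √33/15315 ≈ 1417.8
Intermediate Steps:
m = -268 (m = -4*(64 + (12 - 9)) = -4*(64 + 3) = -4*67 = -268)
j(k) = √33
j(m)/(-15315) + 39697/28 = √33/(-15315) + 39697/28 = √33*(-1/15315) + 39697*(1/28) = -√33/15315 + 5671/4 = 5671/4 - √33/15315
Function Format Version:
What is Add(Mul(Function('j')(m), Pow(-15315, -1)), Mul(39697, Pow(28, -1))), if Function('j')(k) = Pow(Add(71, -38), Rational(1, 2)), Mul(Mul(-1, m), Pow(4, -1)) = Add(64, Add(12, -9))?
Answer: Add(Rational(5671, 4), Mul(Rational(-1, 15315), Pow(33, Rational(1, 2)))) ≈ 1417.8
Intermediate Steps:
m = -268 (m = Mul(-4, Add(64, Add(12, -9))) = Mul(-4, Add(64, 3)) = Mul(-4, 67) = -268)
Function('j')(k) = Pow(33, Rational(1, 2))
Add(Mul(Function('j')(m), Pow(-15315, -1)), Mul(39697, Pow(28, -1))) = Add(Mul(Pow(33, Rational(1, 2)), Pow(-15315, -1)), Mul(39697, Pow(28, -1))) = Add(Mul(Pow(33, Rational(1, 2)), Rational(-1, 15315)), Mul(39697, Rational(1, 28))) = Add(Mul(Rational(-1, 15315), Pow(33, Rational(1, 2))), Rational(5671, 4)) = Add(Rational(5671, 4), Mul(Rational(-1, 15315), Pow(33, Rational(1, 2))))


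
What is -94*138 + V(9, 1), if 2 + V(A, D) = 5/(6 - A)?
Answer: -38927/3 ≈ -12976.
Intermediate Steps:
V(A, D) = -2 + 5/(6 - A)
-94*138 + V(9, 1) = -94*138 + (7 - 2*9)/(-6 + 9) = -12972 + (7 - 18)/3 = -12972 + (⅓)*(-11) = -12972 - 11/3 = -38927/3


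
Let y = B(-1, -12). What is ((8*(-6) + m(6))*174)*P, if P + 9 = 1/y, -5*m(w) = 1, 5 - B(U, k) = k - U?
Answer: 2998281/40 ≈ 74957.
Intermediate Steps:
B(U, k) = 5 + U - k (B(U, k) = 5 - (k - U) = 5 + (U - k) = 5 + U - k)
m(w) = -1/5 (m(w) = -1/5*1 = -1/5)
y = 16 (y = 5 - 1 - 1*(-12) = 5 - 1 + 12 = 16)
P = -143/16 (P = -9 + 1/16 = -143/16 ≈ -8.9375)
((8*(-6) + m(6))*174)*P = ((8*(-6) - 1/5)*174)*(-143/16) = ((-48 - 1/5)*174)*(-143/16) = -241/5*174*(-143/16) = -41934/5*(-143/16) = 2998281/40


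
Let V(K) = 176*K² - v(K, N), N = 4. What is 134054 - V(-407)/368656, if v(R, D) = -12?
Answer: 12347664297/92164 ≈ 1.3398e+5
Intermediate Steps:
V(K) = 12 + 176*K² (V(K) = 176*K² - 1*(-12) = 176*K² + 12 = 12 + 176*K²)
134054 - V(-407)/368656 = 134054 - (12 + 176*(-407)²)/368656 = 134054 - (12 + 176*165649)/368656 = 134054 - (12 + 29154224)/368656 = 134054 - 29154236/368656 = 134054 - 1*7288559/92164 = 134054 - 7288559/92164 = 12347664297/92164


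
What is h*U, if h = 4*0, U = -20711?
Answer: 0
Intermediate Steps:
h = 0
h*U = 0*(-20711) = 0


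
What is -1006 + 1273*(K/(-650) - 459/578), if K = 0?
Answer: -68575/34 ≈ -2016.9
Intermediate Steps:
-1006 + 1273*(K/(-650) - 459/578) = -1006 + 1273*(0/(-650) - 459/578) = -1006 + 1273*(0*(-1/650) - 459*1/578) = -1006 + 1273*(0 - 27/34) = -1006 + 1273*(-27/34) = -1006 - 34371/34 = -68575/34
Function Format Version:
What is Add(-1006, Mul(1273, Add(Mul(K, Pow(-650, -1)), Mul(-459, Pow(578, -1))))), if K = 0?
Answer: Rational(-68575, 34) ≈ -2016.9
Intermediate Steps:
Add(-1006, Mul(1273, Add(Mul(K, Pow(-650, -1)), Mul(-459, Pow(578, -1))))) = Add(-1006, Mul(1273, Add(Mul(0, Pow(-650, -1)), Mul(-459, Pow(578, -1))))) = Add(-1006, Mul(1273, Add(Mul(0, Rational(-1, 650)), Mul(-459, Rational(1, 578))))) = Add(-1006, Mul(1273, Add(0, Rational(-27, 34)))) = Add(-1006, Mul(1273, Rational(-27, 34))) = Add(-1006, Rational(-34371, 34)) = Rational(-68575, 34)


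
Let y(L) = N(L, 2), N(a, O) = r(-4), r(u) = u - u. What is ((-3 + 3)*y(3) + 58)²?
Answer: 3364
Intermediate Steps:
r(u) = 0
N(a, O) = 0
y(L) = 0
((-3 + 3)*y(3) + 58)² = ((-3 + 3)*0 + 58)² = (0*0 + 58)² = (0 + 58)² = 58² = 3364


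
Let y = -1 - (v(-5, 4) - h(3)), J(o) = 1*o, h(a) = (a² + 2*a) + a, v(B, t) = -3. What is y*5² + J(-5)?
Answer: 495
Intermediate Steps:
h(a) = a² + 3*a
J(o) = o
y = 20 (y = -1 - (-3 - 3*(3 + 3)) = -1 - (-3 - 3*6) = -1 - (-3 - 1*18) = -1 - (-3 - 18) = -1 - 1*(-21) = -1 + 21 = 20)
y*5² + J(-5) = 20*5² - 5 = 20*25 - 5 = 500 - 5 = 495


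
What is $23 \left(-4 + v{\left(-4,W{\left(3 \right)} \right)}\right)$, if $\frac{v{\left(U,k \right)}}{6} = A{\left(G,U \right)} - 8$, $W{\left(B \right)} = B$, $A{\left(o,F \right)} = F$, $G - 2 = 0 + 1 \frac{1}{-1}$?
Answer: $-1748$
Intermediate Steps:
$G = 1$ ($G = 2 + \left(0 + 1 \frac{1}{-1}\right) = 2 + \left(0 + 1 \left(-1\right)\right) = 2 + \left(0 - 1\right) = 2 - 1 = 1$)
$v{\left(U,k \right)} = -48 + 6 U$ ($v{\left(U,k \right)} = 6 \left(U - 8\right) = 6 \left(-8 + U\right) = -48 + 6 U$)
$23 \left(-4 + v{\left(-4,W{\left(3 \right)} \right)}\right) = 23 \left(-4 + \left(-48 + 6 \left(-4\right)\right)\right) = 23 \left(-4 - 72\right) = 23 \left(-76\right) = -1748$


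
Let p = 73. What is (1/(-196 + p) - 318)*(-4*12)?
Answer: 625840/41 ≈ 15264.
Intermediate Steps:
(1/(-196 + p) - 318)*(-4*12) = (1/(-196 + 73) - 318)*(-4*12) = (1/(-123) - 318)*(-48) = (-1/123 - 318)*(-48) = -39115/123*(-48) = 625840/41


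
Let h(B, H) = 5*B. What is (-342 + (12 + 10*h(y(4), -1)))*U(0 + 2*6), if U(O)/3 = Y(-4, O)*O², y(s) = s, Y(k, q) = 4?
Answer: -224640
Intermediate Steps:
U(O) = 12*O² (U(O) = 3*(4*O²) = 12*O²)
(-342 + (12 + 10*h(y(4), -1)))*U(0 + 2*6) = (-342 + (12 + 10*(5*4)))*(12*(0 + 2*6)²) = (-342 + (12 + 10*20))*(12*(0 + 12)²) = (-342 + (12 + 200))*(12*12²) = (-342 + 212)*(12*144) = -130*1728 = -224640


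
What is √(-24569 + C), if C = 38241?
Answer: 2*√3418 ≈ 116.93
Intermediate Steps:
√(-24569 + C) = √(-24569 + 38241) = √13672 = 2*√3418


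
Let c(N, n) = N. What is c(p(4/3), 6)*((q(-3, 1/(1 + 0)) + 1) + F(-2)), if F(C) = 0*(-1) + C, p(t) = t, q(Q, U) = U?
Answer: 0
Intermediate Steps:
F(C) = C (F(C) = 0 + C = C)
c(p(4/3), 6)*((q(-3, 1/(1 + 0)) + 1) + F(-2)) = (4/3)*((1/(1 + 0) + 1) - 2) = (4*(⅓))*((1/1 + 1) - 2) = 4*((1 + 1) - 2)/3 = 4*(2 - 2)/3 = (4/3)*0 = 0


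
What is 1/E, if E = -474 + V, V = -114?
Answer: -1/588 ≈ -0.0017007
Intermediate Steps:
E = -588 (E = -474 - 114 = -588)
1/E = 1/(-588) = -1/588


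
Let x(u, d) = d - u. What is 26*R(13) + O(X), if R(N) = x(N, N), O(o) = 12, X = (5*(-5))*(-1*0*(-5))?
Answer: 12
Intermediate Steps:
X = 0 (X = -0*(-5) = -25*0 = 0)
R(N) = 0 (R(N) = N - N = 0)
26*R(13) + O(X) = 26*0 + 12 = 0 + 12 = 12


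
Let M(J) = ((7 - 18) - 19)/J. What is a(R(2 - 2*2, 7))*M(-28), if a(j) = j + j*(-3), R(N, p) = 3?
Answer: -45/7 ≈ -6.4286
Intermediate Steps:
a(j) = -2*j (a(j) = j - 3*j = -2*j)
M(J) = -30/J (M(J) = (-11 - 19)/J = -30/J)
a(R(2 - 2*2, 7))*M(-28) = (-2*3)*(-30/(-28)) = -(-180)*(-1)/28 = -6*15/14 = -45/7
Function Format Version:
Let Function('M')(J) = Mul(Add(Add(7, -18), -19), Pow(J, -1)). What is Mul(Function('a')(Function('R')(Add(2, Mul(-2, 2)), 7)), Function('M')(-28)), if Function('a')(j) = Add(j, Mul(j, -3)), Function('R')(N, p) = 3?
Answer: Rational(-45, 7) ≈ -6.4286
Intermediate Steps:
Function('a')(j) = Mul(-2, j) (Function('a')(j) = Add(j, Mul(-3, j)) = Mul(-2, j))
Function('M')(J) = Mul(-30, Pow(J, -1)) (Function('M')(J) = Mul(Add(-11, -19), Pow(J, -1)) = Mul(-30, Pow(J, -1)))
Mul(Function('a')(Function('R')(Add(2, Mul(-2, 2)), 7)), Function('M')(-28)) = Mul(Mul(-2, 3), Mul(-30, Pow(-28, -1))) = Mul(-6, Mul(-30, Rational(-1, 28))) = Mul(-6, Rational(15, 14)) = Rational(-45, 7)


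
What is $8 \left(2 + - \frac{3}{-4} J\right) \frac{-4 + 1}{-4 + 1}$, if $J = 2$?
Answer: $28$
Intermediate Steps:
$8 \left(2 + - \frac{3}{-4} J\right) \frac{-4 + 1}{-4 + 1} = 8 \left(2 + - \frac{3}{-4} \cdot 2\right) \frac{-4 + 1}{-4 + 1} = 8 \left(2 + \left(-3\right) \left(- \frac{1}{4}\right) 2\right) \left(- \frac{3}{-3}\right) = 8 \left(2 + \frac{3}{4} \cdot 2\right) \left(\left(-3\right) \left(- \frac{1}{3}\right)\right) = 8 \left(2 + \frac{3}{2}\right) 1 = 8 \cdot \frac{7}{2} \cdot 1 = 28 \cdot 1 = 28$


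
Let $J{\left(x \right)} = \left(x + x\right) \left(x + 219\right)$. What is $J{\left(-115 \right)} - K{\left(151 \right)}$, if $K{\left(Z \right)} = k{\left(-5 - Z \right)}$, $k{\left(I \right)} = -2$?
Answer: $-23918$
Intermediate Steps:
$J{\left(x \right)} = 2 x \left(219 + x\right)$
$K{\left(Z \right)} = -2$
$J{\left(-115 \right)} - K{\left(151 \right)} = 2 \left(-115\right) \left(219 - 115\right) - -2 = 2 \left(-115\right) 104 + 2 = -23920 + 2 = -23918$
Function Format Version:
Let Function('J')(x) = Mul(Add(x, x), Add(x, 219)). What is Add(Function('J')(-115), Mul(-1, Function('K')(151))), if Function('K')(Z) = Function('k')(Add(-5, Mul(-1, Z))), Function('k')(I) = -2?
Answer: -23918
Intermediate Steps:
Function('J')(x) = Mul(2, x, Add(219, x)) (Function('J')(x) = Mul(Mul(2, x), Add(219, x)) = Mul(2, x, Add(219, x)))
Function('K')(Z) = -2
Add(Function('J')(-115), Mul(-1, Function('K')(151))) = Add(Mul(2, -115, Add(219, -115)), Mul(-1, -2)) = Add(Mul(2, -115, 104), 2) = Add(-23920, 2) = -23918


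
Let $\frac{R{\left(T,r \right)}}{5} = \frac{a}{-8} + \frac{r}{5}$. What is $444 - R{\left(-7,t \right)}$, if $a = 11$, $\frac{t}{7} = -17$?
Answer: $\frac{4559}{8} \approx 569.88$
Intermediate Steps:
$t = -119$ ($t = 7 \left(-17\right) = -119$)
$R{\left(T,r \right)} = - \frac{55}{8} + r$ ($R{\left(T,r \right)} = 5 \left(\frac{11}{-8} + \frac{r}{5}\right) = 5 \left(11 \left(- \frac{1}{8}\right) + r \frac{1}{5}\right) = 5 \left(- \frac{11}{8} + \frac{r}{5}\right) = - \frac{55}{8} + r$)
$444 - R{\left(-7,t \right)} = 444 - \left(- \frac{55}{8} - 119\right) = 444 - - \frac{1007}{8} = 444 + \frac{1007}{8} = \frac{4559}{8}$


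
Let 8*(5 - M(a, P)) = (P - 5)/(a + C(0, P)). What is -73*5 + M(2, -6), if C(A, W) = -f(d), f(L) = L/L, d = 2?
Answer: -2869/8 ≈ -358.63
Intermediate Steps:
f(L) = 1
C(A, W) = -1 (C(A, W) = -1*1 = -1)
M(a, P) = 5 - (-5 + P)/(8*(-1 + a)) (M(a, P) = 5 - (P - 5)/(8*(a - 1)) = 5 - (-5 + P)/(8*(-1 + a)))
-73*5 + M(2, -6) = -73*5 + (-35 - 1*(-6) + 40*2)/(8*(-1 + 2)) = -365 + (1/8)*(-35 + 6 + 80)/1 = -365 + (1/8)*1*51 = -365 + 51/8 = -2869/8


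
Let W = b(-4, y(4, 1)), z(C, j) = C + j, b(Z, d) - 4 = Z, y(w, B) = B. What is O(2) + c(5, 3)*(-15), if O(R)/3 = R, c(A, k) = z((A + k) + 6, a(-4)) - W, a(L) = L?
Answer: -144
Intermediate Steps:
b(Z, d) = 4 + Z
W = 0 (W = 4 - 4 = 0)
c(A, k) = 2 + A + k (c(A, k) = (((A + k) + 6) - 4) - 1*0 = ((6 + A + k) - 4) + 0 = (2 + A + k) + 0 = 2 + A + k)
O(R) = 3*R
O(2) + c(5, 3)*(-15) = 3*2 + (2 + 5 + 3)*(-15) = 6 + 10*(-15) = 6 - 150 = -144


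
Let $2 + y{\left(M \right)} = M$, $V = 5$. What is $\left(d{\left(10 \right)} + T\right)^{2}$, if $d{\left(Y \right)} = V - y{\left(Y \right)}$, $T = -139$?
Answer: $20164$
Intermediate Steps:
$y{\left(M \right)} = -2 + M$
$d{\left(Y \right)} = 7 - Y$ ($d{\left(Y \right)} = 5 - \left(-2 + Y\right) = 7 - Y$)
$\left(d{\left(10 \right)} + T\right)^{2} = \left(\left(7 - 10\right) - 139\right)^{2} = \left(-3 - 139\right)^{2} = \left(-142\right)^{2} = 20164$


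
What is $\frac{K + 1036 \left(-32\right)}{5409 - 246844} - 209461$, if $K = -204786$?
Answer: $- \frac{50570978597}{241435} \approx -2.0946 \cdot 10^{5}$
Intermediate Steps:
$\frac{K + 1036 \left(-32\right)}{5409 - 246844} - 209461 = \frac{-204786 + 1036 \left(-32\right)}{5409 - 246844} - 209461 = \frac{-204786 - 33152}{-241435} - 209461 = \left(-237938\right) \left(- \frac{1}{241435}\right) - 209461 = \frac{237938}{241435} - 209461 = - \frac{50570978597}{241435}$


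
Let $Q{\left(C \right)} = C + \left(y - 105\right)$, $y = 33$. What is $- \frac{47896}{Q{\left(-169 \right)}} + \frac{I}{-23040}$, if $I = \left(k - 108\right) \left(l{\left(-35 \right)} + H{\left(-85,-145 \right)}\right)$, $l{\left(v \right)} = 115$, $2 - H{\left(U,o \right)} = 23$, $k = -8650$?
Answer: $\frac{325481893}{1388160} \approx 234.47$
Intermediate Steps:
$H{\left(U,o \right)} = -21$ ($H{\left(U,o \right)} = 2 - 23 = -21$)
$Q{\left(C \right)} = -72 + C$ ($Q{\left(C \right)} = C + \left(33 - 105\right) = C - 72 = -72 + C$)
$I = -823252$ ($I = \left(-8650 - 108\right) \left(115 - 21\right) = \left(-8758\right) 94 = -823252$)
$- \frac{47896}{Q{\left(-169 \right)}} + \frac{I}{-23040} = - \frac{47896}{-72 - 169} - \frac{823252}{-23040} = - \frac{47896}{-241} - - \frac{205813}{5760} = \left(-47896\right) \left(- \frac{1}{241}\right) + \frac{205813}{5760} = \frac{47896}{241} + \frac{205813}{5760} = \frac{325481893}{1388160}$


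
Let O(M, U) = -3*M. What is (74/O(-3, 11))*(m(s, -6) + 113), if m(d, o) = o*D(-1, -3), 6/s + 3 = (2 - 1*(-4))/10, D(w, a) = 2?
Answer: 7474/9 ≈ 830.44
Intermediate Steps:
s = -5/2 (s = 6/(-3 + (2 - 1*(-4))/10) = 6/(-3 + (2 + 4)*(⅒)) = 6/(-3 + 6*(⅒)) = 6/(-3 + ⅗) = 6/(-12/5) = 6*(-5/12) = -5/2 ≈ -2.5000)
m(d, o) = 2*o (m(d, o) = o*2 = 2*o)
(74/O(-3, 11))*(m(s, -6) + 113) = (74/((-3*(-3))))*(2*(-6) + 113) = (74/9)*(-12 + 113) = (74*(⅑))*101 = (74/9)*101 = 7474/9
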